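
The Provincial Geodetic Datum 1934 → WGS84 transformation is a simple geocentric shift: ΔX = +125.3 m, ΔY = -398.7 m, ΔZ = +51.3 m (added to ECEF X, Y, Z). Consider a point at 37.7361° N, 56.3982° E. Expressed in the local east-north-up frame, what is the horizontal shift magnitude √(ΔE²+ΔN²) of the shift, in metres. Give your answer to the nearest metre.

382 m

The local east axis at (φ, λ) is (−sin λ, cos λ, 0), so ΔE = −sin(56.3982°)·125.3 + cos(56.3982°)·(-398.7) = -325.01 m.
The local north axis is (−sin φ cos λ, −sin φ sin λ, cos φ), giving ΔN = -42.440 + 203.241 + 40.570 = 201.37 m.
Horizontal magnitude = √(ΔE² + ΔN²) = √((-325.01)² + 201.37²) = 382.34 m.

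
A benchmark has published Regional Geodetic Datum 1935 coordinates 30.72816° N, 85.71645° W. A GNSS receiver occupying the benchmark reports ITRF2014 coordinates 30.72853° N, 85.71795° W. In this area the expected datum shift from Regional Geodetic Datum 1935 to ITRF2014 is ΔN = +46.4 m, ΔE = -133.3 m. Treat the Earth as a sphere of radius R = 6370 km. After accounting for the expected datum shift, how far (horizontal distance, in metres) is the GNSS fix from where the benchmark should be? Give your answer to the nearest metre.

11 m

Observed coordinate differences: Δφ = +0.00037°, Δλ = -0.00150°.
Converting to metres (1° lat = 111177 m, cos φ = 0.859601): observed ΔN = 41.1 m, observed ΔE = -143.4 m.
Subtracting the expected shift leaves a residual of 41.1 − (46.4) = -5.3 m north and -143.4 − (-133.3) = -10.1 m east.
Residual distance = √((-5.3)² + (-10.1)²) = 11.3 m.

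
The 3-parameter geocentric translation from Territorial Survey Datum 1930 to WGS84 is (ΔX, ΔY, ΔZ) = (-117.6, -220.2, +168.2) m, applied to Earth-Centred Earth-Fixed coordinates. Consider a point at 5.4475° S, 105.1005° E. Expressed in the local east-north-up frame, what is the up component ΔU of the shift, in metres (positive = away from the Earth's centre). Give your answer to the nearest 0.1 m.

The local up (radial) axis is (cos φ cos λ, cos φ sin λ, sin φ), giving ΔU = 30.498 − 211.636 − 15.968 = -197.11 m.

ΔU = -197.1 m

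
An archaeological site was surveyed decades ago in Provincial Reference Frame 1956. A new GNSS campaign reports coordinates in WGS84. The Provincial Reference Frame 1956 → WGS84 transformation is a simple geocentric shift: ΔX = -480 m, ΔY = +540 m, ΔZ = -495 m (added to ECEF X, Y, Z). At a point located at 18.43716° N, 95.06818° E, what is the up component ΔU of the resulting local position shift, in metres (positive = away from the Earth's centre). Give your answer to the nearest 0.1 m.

The local up (radial) axis is (cos φ cos λ, cos φ sin λ, sin φ), giving ΔU = 40.227 + 510.280 − 156.551 = 393.96 m.

ΔU = 394.0 m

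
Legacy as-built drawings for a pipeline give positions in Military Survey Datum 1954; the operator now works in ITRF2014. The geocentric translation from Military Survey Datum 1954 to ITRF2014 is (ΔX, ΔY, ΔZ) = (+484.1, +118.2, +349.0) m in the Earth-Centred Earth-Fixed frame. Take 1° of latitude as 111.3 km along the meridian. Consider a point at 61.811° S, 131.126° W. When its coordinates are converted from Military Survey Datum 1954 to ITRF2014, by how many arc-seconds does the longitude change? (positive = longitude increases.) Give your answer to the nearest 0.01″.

Δλ = 19.65″

sin φ = -0.881394, cos φ = 0.472382, sin λ = -0.753265, cos λ = -0.657717.
East component: ΔE = −sin λ·ΔX + cos λ·ΔY = −(-0.753265)(484.1) + (-0.657717)(118.2) = 286.91 m.
1° of latitude spans 111300 m; at latitude φ, 1° of longitude spans that × cos φ = 52576.1 m, so Δλ = 286.91 / 52576.1 × 3600 = 19.646″.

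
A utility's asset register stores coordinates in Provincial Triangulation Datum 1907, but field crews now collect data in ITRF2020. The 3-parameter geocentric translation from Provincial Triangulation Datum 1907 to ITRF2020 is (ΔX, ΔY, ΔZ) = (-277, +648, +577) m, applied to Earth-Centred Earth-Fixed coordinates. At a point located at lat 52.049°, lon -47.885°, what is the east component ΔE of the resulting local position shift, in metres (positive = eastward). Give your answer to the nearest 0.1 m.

ΔE = 229.1 m

The local east axis at (φ, λ) is (−sin λ, cos λ, 0), so ΔE = −sin(-47.885°)·(-277) + cos(-47.885°)·648 = 229.08 m.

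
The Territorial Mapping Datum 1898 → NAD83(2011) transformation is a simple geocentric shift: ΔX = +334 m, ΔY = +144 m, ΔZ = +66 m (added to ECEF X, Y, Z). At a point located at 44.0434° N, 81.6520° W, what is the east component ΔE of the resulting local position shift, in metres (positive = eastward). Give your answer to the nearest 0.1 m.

ΔE = 351.4 m

The local east axis at (φ, λ) is (−sin λ, cos λ, 0), so ΔE = −sin(-81.6520°)·334 + cos(-81.6520°)·144 = 351.37 m.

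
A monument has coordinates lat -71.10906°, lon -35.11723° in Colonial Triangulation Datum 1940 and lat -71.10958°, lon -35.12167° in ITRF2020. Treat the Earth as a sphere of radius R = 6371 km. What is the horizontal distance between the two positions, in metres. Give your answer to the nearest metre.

Δφ = -71.10958° − -71.10906° = -0.00052°; Δλ = -35.12167° − -35.11723° = -0.00444°.
1° along a meridian = πR/180 = 111195 m.
ΔN = Δφ × 111195 = -57.8 m; ΔE = Δλ × 111195 × cos(-71.10906°) = -0.00444 × 111195 × 0.323768 = -159.8 m.
Distance = √(ΔE² + ΔN²) = √((-159.8)² + (-57.8)²) = 170.0 m.

170 m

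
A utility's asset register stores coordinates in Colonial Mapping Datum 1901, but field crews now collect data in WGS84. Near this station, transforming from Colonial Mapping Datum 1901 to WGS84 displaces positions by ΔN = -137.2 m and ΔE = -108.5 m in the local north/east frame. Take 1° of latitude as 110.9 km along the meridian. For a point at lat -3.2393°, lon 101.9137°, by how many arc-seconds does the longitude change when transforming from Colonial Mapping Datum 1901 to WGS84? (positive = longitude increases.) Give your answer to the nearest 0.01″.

At latitude -3.2393°, cos φ = 0.998402.
1° of longitude at this latitude = 110.9 × cos φ = 110.72 km, so Δλ = -108.5 / 110722.8 = -0.0009799° = -3.528″.

Δλ = -3.53″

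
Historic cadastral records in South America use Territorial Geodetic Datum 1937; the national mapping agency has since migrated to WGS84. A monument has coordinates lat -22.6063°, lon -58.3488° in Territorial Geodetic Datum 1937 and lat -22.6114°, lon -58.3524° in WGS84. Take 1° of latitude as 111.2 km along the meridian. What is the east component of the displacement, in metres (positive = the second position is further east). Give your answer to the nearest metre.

Δφ = -22.6114° − -22.6063° = -0.0051°; Δλ = -58.3524° − -58.3488° = -0.0036°.
ΔN = Δφ × 111200 = -567.1 m; ΔE = Δλ × 111200 × cos(-22.6063°) = -0.0036 × 111200 × 0.923168 = -369.6 m.

ΔE = -370 m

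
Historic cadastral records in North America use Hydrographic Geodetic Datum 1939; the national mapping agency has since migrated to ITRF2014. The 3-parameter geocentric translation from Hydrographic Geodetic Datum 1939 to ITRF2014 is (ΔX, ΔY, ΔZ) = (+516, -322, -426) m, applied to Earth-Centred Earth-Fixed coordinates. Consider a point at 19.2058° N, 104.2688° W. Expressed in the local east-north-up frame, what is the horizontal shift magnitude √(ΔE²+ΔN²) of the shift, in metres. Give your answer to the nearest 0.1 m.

The local east axis at (φ, λ) is (−sin λ, cos λ, 0), so ΔE = −sin(-104.2688°)·516 + cos(-104.2688°)·(-322) = 579.45 m.
The local north axis is (−sin φ cos λ, −sin φ sin λ, cos φ), giving ΔN = 41.837 − 102.658 − 402.290 = -463.11 m.
Horizontal magnitude = √(ΔE² + ΔN²) = √(579.45² + (-463.11)²) = 741.77 m.

741.8 m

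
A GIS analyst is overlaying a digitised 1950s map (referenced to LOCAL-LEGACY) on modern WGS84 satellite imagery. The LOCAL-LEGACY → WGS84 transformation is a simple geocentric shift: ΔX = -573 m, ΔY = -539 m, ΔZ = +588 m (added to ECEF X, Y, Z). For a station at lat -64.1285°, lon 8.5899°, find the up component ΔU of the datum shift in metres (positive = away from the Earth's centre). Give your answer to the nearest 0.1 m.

ΔU = -811.4 m

The local up (radial) axis is (cos φ cos λ, cos φ sin λ, sin φ), giving ΔU = -247.226 − 35.129 − 529.068 = -811.42 m.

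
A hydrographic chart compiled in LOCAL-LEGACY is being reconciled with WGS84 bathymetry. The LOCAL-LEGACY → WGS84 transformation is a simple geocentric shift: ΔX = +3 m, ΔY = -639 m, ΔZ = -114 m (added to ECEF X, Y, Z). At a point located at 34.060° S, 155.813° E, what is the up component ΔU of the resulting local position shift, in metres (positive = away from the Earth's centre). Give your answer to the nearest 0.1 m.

ΔU = -155.3 m

At φ = -34.060°, λ = 155.813°: sin φ = -0.560061, cos φ = 0.828452, sin λ = 0.409716, cos λ = -0.912213.
ΔU = cos φ cos λ·ΔX + cos φ sin λ·ΔY + sin φ·ΔZ = (0.828452)(-0.912213)(3) + (0.828452)(0.409716)(-639) + (-0.560061)(-114) = -155.32 m.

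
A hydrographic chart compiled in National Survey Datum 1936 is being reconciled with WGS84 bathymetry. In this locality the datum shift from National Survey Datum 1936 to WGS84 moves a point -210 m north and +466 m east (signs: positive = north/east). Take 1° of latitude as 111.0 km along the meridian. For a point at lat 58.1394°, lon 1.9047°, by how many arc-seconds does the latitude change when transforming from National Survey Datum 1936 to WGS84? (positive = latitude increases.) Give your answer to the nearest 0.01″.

1° of latitude = 111.0 km, so Δφ = -210.0 / 111000 = -0.0018919° = -6.811″.

Δφ = -6.81″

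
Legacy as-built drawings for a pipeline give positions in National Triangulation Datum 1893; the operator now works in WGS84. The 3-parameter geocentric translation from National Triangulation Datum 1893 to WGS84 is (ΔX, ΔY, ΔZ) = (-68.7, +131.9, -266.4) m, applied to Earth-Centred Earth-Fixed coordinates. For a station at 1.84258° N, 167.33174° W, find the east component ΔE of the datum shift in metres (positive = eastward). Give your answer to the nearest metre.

ΔE = -144 m

The local east axis at (φ, λ) is (−sin λ, cos λ, 0), so ΔE = −sin(-167.33174°)·(-68.7) + cos(-167.33174°)·131.9 = -143.76 m.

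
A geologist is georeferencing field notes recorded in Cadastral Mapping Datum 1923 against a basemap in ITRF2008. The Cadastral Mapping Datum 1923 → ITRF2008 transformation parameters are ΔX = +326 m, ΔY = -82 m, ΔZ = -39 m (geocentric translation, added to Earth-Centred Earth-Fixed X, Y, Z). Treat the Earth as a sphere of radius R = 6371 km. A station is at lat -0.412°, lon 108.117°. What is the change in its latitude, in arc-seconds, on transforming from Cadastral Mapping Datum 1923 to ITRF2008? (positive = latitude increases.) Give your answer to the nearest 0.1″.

Δφ = -1.3″

sin φ = -0.007191, cos φ = 0.999974, sin λ = 0.950424, cos λ = -0.310958.
North component: ΔN = −sin φ cos λ·ΔX − sin φ sin λ·ΔY + cos φ·ΔZ = −(-0.007191)(-0.310958)(326) − (-0.007191)(0.950424)(-82) + (0.999974)(-39) = -40.29 m.
1° of latitude spans πR/180 = 111195 m, so Δφ = -40.29 / 111195 × 3600 = -1.304″.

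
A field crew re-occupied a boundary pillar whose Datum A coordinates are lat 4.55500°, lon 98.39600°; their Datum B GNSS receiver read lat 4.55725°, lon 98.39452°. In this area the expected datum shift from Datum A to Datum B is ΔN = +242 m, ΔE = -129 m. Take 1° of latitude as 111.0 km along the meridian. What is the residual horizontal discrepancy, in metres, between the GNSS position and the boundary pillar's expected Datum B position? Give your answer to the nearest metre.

Observed coordinate differences: Δφ = +0.00225°, Δλ = -0.00148°.
Converting to metres (1° lat = 111000 m, cos φ = 0.996842): observed ΔN = 249.8 m, observed ΔE = -163.8 m.
Subtracting the expected shift leaves a residual of 249.8 − (242) = 7.8 m north and -163.8 − (-129) = -34.8 m east.
Residual distance = √(7.8² + (-34.8)²) = 35.6 m.

36 m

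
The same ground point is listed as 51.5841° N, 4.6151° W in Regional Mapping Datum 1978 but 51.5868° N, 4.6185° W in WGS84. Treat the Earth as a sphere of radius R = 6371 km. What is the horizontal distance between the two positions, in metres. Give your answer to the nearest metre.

Δφ = 51.5868° − 51.5841° = +0.0027°; Δλ = -4.6185° − -4.6151° = -0.0034°.
1° along a meridian = πR/180 = 111195 m.
ΔN = Δφ × 111195 = 300.2 m; ΔE = Δλ × 111195 × cos(51.5841°) = -0.0034 × 111195 × 0.621365 = -234.9 m.
Distance = √(ΔE² + ΔN²) = √((-234.9)² + 300.2²) = 381.2 m.

381 m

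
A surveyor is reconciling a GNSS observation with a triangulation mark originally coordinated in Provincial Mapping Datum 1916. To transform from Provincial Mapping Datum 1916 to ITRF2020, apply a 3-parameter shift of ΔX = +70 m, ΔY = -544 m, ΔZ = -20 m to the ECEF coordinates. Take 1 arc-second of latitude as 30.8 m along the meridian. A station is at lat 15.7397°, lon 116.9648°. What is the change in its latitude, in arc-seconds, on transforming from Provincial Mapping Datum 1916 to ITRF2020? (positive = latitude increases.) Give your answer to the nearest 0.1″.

sin φ = 0.271267, cos φ = 0.962504, sin λ = 0.891285, cos λ = -0.453443.
North component: ΔN = −sin φ cos λ·ΔX − sin φ sin λ·ΔY + cos φ·ΔZ = −(0.271267)(-0.453443)(70) − (0.271267)(0.891285)(-544) + (0.962504)(-20) = 120.89 m.
1° of latitude spans 3600 × 30.80 = 110880 m, so Δφ = 120.89 / 110880 × 3600 = 3.925″.

Δφ = 3.9″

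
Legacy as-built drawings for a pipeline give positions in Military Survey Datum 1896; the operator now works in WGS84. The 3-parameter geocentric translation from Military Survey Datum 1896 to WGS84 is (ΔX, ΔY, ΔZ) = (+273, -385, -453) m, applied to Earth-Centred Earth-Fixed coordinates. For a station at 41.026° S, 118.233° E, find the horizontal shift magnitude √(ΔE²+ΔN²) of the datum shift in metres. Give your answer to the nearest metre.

652 m

At φ = -41.026°, λ = 118.233°: sin φ = -0.656401, cos φ = 0.754412, sin λ = 0.881031, cos λ = -0.473058.
ΔE = −sin λ·ΔX + cos λ·ΔY = −(0.881031)·(273) + (-0.473058)·(-385) = -58.39 m.
ΔN = −sin φ cos λ·ΔX − sin φ sin λ·ΔY + cos φ·ΔZ = −(-0.656401)(-0.473058)(273) − (-0.656401)(0.881031)(-385) + (0.754412)(-453) = -649.17 m.
Horizontal magnitude = √(ΔE² + ΔN²) = √((-58.39)² + (-649.17)²) = 651.79 m.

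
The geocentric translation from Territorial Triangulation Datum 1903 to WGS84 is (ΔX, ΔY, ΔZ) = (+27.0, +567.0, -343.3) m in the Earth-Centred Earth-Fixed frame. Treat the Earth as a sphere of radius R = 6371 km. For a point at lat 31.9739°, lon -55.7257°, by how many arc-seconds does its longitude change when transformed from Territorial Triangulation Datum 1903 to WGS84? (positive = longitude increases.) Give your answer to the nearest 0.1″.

sin φ = 0.529533, cos φ = 0.848289, sin λ = -0.826351, cos λ = 0.563155.
East component: ΔE = −sin λ·ΔX + cos λ·ΔY = −(-0.826351)(27.0) + (0.563155)(567.0) = 341.62 m.
1° of latitude spans πR/180 = 111195 m; at latitude φ, 1° of longitude spans that × cos φ = 94325.5 m, so Δλ = 341.62 / 94325.5 × 3600 = 13.038″.

Δλ = 13.0″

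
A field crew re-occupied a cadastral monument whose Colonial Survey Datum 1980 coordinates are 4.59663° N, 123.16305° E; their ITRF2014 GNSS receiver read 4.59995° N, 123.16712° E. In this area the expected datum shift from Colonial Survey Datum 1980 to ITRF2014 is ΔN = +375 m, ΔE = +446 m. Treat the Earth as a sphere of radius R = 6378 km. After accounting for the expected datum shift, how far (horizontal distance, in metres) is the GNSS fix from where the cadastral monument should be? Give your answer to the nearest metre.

Observed coordinate differences: Δφ = +0.00332°, Δλ = +0.00407°.
Converting to metres (1° lat = 111317 m, cos φ = 0.996784): observed ΔN = 369.6 m, observed ΔE = 451.6 m.
Subtracting the expected shift leaves a residual of 369.6 − (375) = -5.4 m north and 451.6 − (446) = 5.6 m east.
Residual distance = √((-5.4)² + 5.6²) = 7.8 m.

8 m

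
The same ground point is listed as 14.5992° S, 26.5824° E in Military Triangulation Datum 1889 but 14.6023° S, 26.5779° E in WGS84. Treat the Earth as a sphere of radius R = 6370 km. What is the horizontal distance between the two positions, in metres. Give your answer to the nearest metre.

Δφ = -14.6023° − -14.5992° = -0.0031°; Δλ = 26.5779° − 26.5824° = -0.0045°.
1° along a meridian = πR/180 = 111177 m.
ΔN = Δφ × 111177 = -344.7 m; ΔE = Δλ × 111177 × cos(-14.5992°) = -0.0045 × 111177 × 0.967713 = -484.1 m.
Distance = √(ΔE² + ΔN²) = √((-484.1)² + (-344.7)²) = 594.3 m.

594 m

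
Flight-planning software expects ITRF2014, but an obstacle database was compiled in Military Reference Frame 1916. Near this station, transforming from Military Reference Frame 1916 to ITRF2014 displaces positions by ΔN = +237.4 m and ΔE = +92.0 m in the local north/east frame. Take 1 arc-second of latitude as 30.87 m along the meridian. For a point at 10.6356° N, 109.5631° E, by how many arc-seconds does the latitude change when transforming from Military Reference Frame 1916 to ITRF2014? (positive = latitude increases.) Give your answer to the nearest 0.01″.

Δφ = 7.69″

1″ of latitude = 30.87 m, so Δφ = 237.4 / 30.87 = 7.690″.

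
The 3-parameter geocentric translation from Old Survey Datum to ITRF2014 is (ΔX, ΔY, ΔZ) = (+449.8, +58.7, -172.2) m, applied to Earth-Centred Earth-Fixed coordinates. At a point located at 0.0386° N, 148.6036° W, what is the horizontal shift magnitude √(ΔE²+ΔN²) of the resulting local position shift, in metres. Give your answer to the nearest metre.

252 m

At φ = 0.0386°, λ = -148.6036°: sin φ = 0.000674, cos φ = 1.000000, sin λ = -0.520956, cos λ = -0.853584.
ΔE = −sin λ·ΔX + cos λ·ΔY = −(-0.520956)·(449.8) + (-0.853584)·(58.7) = 184.22 m.
ΔN = −sin φ cos λ·ΔX − sin φ sin λ·ΔY + cos φ·ΔZ = −(0.000674)(-0.853584)(449.8) − (0.000674)(-0.520956)(58.7) + (1.000000)(-172.2) = -171.92 m.
Horizontal magnitude = √(ΔE² + ΔN²) = √(184.22² + (-171.92)²) = 251.98 m.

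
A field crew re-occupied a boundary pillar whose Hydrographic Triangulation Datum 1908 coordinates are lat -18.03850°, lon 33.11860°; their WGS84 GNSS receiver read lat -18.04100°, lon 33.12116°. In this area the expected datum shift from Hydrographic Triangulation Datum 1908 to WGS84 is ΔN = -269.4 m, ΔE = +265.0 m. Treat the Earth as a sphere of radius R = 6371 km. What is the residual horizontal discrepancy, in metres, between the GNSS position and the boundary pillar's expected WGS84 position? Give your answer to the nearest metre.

10 m

Observed coordinate differences: Δφ = -0.00250°, Δλ = +0.00256°.
Converting to metres (1° lat = 111195 m, cos φ = 0.950849): observed ΔN = -278.0 m, observed ΔE = 270.7 m.
Subtracting the expected shift leaves a residual of -278.0 − (-269.4) = -8.6 m north and 270.7 − (265.0) = 5.7 m east.
Residual distance = √((-8.6)² + 5.7²) = 10.3 m.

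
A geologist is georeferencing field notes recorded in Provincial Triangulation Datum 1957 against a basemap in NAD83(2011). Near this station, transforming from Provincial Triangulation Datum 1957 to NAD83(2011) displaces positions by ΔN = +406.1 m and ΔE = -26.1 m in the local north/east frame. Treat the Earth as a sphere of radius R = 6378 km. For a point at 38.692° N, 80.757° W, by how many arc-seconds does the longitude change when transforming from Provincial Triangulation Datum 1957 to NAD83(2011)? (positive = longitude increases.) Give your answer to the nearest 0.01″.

At latitude 38.692°, cos φ = 0.780518.
One radian of longitude at latitude φ spans R cos φ, so Δλ = ΔE / (R cos φ) = -26.1 / (6378000 × 0.780518) = -5.2429e-06 rad = -1.081″.

Δλ = -1.08″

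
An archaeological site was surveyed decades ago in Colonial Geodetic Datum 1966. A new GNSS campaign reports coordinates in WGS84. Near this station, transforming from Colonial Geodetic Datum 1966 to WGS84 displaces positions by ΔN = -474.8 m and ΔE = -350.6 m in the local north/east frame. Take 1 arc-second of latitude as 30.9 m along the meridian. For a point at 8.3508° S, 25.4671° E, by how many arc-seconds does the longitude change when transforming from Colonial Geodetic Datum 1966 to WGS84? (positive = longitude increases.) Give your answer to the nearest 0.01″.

Δλ = -11.47″

At latitude -8.3508°, cos φ = 0.989397.
1″ of longitude at this latitude = 30.90 × cos φ = 30.5724 m, so Δλ = -350.6 / 30.5724 = -11.468″.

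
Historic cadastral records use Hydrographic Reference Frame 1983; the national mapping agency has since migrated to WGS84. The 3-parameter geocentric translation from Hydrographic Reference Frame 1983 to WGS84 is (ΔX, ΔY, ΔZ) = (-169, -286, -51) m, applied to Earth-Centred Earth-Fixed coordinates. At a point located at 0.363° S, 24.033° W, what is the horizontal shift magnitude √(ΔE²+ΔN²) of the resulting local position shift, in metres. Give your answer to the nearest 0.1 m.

At φ = -0.363°, λ = -24.033°: sin φ = -0.006336, cos φ = 0.999980, sin λ = -0.407263, cos λ = 0.913311.
ΔE = −sin λ·ΔX + cos λ·ΔY = −(-0.407263)·(-169) + (0.913311)·(-286) = -330.03 m.
ΔN = −sin φ cos λ·ΔX − sin φ sin λ·ΔY + cos φ·ΔZ = −(-0.006336)(0.913311)(-169) − (-0.006336)(-0.407263)(-286) + (0.999980)(-51) = -51.24 m.
Horizontal magnitude = √(ΔE² + ΔN²) = √((-330.03)² + (-51.24)²) = 333.99 m.

334.0 m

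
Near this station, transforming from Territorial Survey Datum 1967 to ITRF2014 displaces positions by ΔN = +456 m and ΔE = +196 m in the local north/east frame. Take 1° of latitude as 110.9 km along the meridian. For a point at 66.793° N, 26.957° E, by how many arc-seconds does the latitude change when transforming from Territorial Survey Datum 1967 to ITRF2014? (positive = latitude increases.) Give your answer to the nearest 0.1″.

1° of latitude = 110.9 km, so Δφ = 456.0 / 110900 = 0.0041118° = 14.803″.

Δφ = 14.8″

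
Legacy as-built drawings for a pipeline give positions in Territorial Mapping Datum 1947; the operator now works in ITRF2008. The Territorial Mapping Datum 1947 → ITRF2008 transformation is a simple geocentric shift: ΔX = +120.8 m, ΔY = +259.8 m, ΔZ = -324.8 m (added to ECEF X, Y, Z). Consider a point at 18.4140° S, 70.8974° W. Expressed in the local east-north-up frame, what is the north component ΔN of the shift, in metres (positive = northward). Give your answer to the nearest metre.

At φ = -18.4140°, λ = -70.8974°: sin φ = -0.315881, cos φ = 0.948799, sin λ = -0.944934, cos λ = 0.327261.
ΔN = −sin φ cos λ·ΔX − sin φ sin λ·ΔY + cos φ·ΔZ = −(-0.315881)(0.327261)(120.8) − (-0.315881)(-0.944934)(259.8) + (0.948799)(-324.8) = -373.23 m.

ΔN = -373 m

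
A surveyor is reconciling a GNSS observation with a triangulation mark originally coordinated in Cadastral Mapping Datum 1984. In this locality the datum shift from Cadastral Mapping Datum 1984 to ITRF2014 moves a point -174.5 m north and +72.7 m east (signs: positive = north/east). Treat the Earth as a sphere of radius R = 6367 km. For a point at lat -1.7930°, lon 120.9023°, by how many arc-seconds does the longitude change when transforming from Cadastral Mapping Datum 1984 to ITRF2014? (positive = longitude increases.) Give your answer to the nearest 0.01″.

At latitude -1.7930°, cos φ = 0.999510.
One radian of longitude at latitude φ spans R cos φ, so Δλ = ΔE / (R cos φ) = 72.7 / (6367000 × 0.999510) = 1.1424e-05 rad = 2.356″.

Δλ = 2.36″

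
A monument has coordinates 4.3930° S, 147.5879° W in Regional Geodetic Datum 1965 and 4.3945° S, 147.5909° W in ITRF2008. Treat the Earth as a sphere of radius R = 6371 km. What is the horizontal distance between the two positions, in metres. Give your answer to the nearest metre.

Δφ = -4.3945° − -4.3930° = -0.0015°; Δλ = -147.5909° − -147.5879° = -0.0030°.
1° along a meridian = πR/180 = 111195 m.
ΔN = Δφ × 111195 = -166.8 m; ΔE = Δλ × 111195 × cos(-4.3930°) = -0.0030 × 111195 × 0.997062 = -332.6 m.
Distance = √(ΔE² + ΔN²) = √((-332.6)² + (-166.8)²) = 372.1 m.

372 m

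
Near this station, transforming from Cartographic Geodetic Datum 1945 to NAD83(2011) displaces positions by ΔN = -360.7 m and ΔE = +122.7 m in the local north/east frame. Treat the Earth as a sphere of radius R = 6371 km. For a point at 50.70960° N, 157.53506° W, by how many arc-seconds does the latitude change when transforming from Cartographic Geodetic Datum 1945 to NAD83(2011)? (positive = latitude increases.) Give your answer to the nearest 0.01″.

On a sphere of radius R, 1 rad of latitude = R, so Δφ = ΔN / R = -360.7 / 6371000 = -5.6616e-05 rad = -11.678″.

Δφ = -11.68″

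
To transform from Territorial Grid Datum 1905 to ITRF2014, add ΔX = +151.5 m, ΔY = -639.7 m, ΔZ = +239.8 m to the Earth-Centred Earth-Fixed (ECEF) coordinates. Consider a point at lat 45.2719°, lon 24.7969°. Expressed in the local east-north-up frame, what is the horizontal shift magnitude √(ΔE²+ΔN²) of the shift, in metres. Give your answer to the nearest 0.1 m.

The local east axis at (φ, λ) is (−sin λ, cos λ, 0), so ΔE = −sin(24.7969°)·151.5 + cos(24.7969°)·(-639.7) = -644.26 m.
The local north axis is (−sin φ cos λ, −sin φ sin λ, cos φ), giving ΔN = -97.710 + 190.609 + 168.758 = 261.66 m.
Horizontal magnitude = √(ΔE² + ΔN²) = √((-644.26)² + 261.66²) = 695.37 m.

695.4 m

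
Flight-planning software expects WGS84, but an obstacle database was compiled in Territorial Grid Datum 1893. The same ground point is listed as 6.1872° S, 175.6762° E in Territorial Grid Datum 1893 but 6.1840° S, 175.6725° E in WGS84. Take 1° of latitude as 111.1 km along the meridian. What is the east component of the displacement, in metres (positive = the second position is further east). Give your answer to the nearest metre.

ΔE = -409 m

Δφ = -6.1840° − -6.1872° = +0.0032°; Δλ = 175.6725° − 175.6762° = -0.0037°.
ΔN = Δφ × 111100 = 355.5 m; ΔE = Δλ × 111100 × cos(-6.1872°) = -0.0037 × 111100 × 0.994175 = -408.7 m.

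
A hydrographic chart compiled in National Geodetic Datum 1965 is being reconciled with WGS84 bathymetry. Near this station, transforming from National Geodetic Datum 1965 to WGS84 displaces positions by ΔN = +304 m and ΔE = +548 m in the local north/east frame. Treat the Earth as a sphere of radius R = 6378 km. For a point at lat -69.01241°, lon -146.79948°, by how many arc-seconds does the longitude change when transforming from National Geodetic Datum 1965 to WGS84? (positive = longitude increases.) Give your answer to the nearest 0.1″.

Δλ = 49.5″

At latitude -69.01241°, cos φ = 0.358166.
One radian of longitude at latitude φ spans R cos φ, so Δλ = ΔE / (R cos φ) = 548.0 / (6378000 × 0.358166) = 2.3989e-04 rad = 49.481″.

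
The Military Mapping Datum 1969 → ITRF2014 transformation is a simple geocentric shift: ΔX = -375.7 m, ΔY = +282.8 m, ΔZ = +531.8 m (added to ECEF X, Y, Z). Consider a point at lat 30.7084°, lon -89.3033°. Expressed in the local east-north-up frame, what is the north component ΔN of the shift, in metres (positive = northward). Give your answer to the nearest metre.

At φ = 30.7084°, λ = -89.3033°: sin φ = 0.510669, cos φ = 0.859777, sin λ = -0.999926, cos λ = 0.012159.
ΔN = −sin φ cos λ·ΔX − sin φ sin λ·ΔY + cos φ·ΔZ = −(0.510669)(0.012159)(-375.7) − (0.510669)(-0.999926)(282.8) + (0.859777)(531.8) = 603.97 m.

ΔN = 604 m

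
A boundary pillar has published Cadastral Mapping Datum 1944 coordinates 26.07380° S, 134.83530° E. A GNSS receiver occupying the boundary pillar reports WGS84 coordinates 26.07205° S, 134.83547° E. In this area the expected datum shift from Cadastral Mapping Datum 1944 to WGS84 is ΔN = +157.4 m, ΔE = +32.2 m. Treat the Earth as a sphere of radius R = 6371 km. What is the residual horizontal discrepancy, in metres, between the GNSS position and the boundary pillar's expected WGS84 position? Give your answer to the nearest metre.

40 m

Observed coordinate differences: Δφ = +0.00175°, Δλ = +0.00017°.
Converting to metres (1° lat = 111195 m, cos φ = 0.898229): observed ΔN = 194.6 m, observed ΔE = 17.0 m.
Subtracting the expected shift leaves a residual of 194.6 − (157.4) = 37.2 m north and 17.0 − (32.2) = -15.2 m east.
Residual distance = √(37.2² + (-15.2)²) = 40.2 m.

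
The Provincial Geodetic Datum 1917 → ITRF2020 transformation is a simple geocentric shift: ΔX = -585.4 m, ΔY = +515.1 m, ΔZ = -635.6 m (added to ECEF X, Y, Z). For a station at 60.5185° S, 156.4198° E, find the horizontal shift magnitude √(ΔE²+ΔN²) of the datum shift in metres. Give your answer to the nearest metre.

410 m

The local east axis at (φ, λ) is (−sin λ, cos λ, 0), so ΔE = −sin(156.4198°)·(-585.4) + cos(156.4198°)·515.1 = -237.91 m.
The local north axis is (−sin φ cos λ, −sin φ sin λ, cos φ), giving ΔN = 467.048 + 179.375 − 312.806 = 333.62 m.
Horizontal magnitude = √(ΔE² + ΔN²) = √((-237.91)² + 333.62²) = 409.76 m.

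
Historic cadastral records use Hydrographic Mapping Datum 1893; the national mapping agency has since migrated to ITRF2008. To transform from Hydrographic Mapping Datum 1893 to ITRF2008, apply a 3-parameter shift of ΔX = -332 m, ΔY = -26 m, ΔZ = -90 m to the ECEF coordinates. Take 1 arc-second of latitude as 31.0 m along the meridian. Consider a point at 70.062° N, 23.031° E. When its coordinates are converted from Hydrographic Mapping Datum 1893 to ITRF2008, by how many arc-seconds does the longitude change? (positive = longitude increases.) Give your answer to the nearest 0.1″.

Δλ = 10.0″

sin φ = 0.940062, cos φ = 0.341003, sin λ = 0.391229, cos λ = 0.920293.
East component: ΔE = −sin λ·ΔX + cos λ·ΔY = −(0.391229)(-332) + (0.920293)(-26) = 105.96 m.
1° of latitude spans 3600 × 31.00 = 111600 m; at latitude φ, 1° of longitude spans that × cos φ = 38055.9 m, so Δλ = 105.96 / 38055.9 × 3600 = 10.024″.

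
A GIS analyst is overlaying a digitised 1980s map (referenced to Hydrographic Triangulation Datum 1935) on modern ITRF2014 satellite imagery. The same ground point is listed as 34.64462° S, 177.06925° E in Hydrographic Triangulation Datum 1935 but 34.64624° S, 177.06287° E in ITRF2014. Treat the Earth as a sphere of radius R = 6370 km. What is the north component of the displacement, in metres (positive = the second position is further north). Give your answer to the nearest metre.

Δφ = -34.64624° − -34.64462° = -0.00162°; Δλ = 177.06287° − 177.06925° = -0.00638°.
1° along a meridian = πR/180 = 111177 m.
ΔN = Δφ × 111177 = -180.1 m; ΔE = Δλ × 111177 × cos(-34.64462°) = -0.00638 × 111177 × 0.822694 = -583.5 m.

ΔN = -180 m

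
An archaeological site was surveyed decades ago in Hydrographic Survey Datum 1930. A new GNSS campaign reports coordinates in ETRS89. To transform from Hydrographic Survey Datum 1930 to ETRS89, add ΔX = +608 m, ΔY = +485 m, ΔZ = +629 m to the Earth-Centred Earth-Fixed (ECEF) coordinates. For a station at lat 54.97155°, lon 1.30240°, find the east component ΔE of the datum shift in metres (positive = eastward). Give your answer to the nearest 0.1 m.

The local east axis at (φ, λ) is (−sin λ, cos λ, 0), so ΔE = −sin(1.30240°)·608 + cos(1.30240°)·485 = 471.06 m.

ΔE = 471.1 m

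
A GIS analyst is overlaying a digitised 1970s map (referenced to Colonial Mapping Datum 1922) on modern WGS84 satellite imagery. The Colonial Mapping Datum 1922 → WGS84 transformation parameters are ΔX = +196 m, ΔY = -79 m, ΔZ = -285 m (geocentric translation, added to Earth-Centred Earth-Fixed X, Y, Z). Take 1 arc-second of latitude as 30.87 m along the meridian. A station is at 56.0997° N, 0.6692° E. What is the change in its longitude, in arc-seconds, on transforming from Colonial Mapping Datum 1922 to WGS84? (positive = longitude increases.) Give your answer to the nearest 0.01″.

sin φ = 0.830009, cos φ = 0.557749, sin λ = 0.011679, cos λ = 0.999932.
East component: ΔE = −sin λ·ΔX + cos λ·ΔY = −(0.011679)(196) + (0.999932)(-79) = -81.28 m.
1° of latitude spans 3600 × 30.87 = 111132 m; at latitude φ, 1° of longitude spans that × cos φ = 61983.8 m, so Δλ = -81.28 / 61983.8 × 3600 = -4.721″.

Δλ = -4.72″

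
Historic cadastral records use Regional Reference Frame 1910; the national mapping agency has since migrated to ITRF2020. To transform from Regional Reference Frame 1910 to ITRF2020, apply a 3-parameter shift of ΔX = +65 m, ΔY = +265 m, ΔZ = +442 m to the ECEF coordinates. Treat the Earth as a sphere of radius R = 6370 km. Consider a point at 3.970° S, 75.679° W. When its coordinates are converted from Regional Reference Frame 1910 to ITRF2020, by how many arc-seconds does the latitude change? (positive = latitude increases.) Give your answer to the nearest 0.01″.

Δφ = 13.74″

sin φ = -0.069234, cos φ = 0.997600, sin λ = -0.968925, cos λ = 0.247354.
North component: ΔN = −sin φ cos λ·ΔX − sin φ sin λ·ΔY + cos φ·ΔZ = −(-0.069234)(0.247354)(65) − (-0.069234)(-0.968925)(265) + (0.997600)(442) = 424.28 m.
1° of latitude spans πR/180 = 111177 m, so Δφ = 424.28 / 111177 × 3600 = 13.738″.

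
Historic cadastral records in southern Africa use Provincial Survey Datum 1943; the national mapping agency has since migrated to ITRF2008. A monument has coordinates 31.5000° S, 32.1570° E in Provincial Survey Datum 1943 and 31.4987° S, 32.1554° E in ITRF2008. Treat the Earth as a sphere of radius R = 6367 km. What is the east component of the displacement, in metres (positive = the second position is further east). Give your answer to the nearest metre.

ΔE = -152 m

Δφ = -31.4987° − -31.5000° = +0.0013°; Δλ = 32.1554° − 32.1570° = -0.0016°.
1° along a meridian = πR/180 = 111125 m.
ΔN = Δφ × 111125 = 144.5 m; ΔE = Δλ × 111125 × cos(-31.5000°) = -0.0016 × 111125 × 0.852640 = -151.6 m.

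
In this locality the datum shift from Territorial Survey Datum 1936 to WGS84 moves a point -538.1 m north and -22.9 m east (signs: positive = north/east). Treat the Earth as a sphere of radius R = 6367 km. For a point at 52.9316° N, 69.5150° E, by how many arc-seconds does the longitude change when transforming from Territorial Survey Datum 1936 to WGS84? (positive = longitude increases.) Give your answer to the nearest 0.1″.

Δλ = -1.2″

At latitude 52.9316°, cos φ = 0.602768.
One radian of longitude at latitude φ spans R cos φ, so Δλ = ΔE / (R cos φ) = -22.9 / (6367000 × 0.602768) = -5.9669e-06 rad = -1.231″.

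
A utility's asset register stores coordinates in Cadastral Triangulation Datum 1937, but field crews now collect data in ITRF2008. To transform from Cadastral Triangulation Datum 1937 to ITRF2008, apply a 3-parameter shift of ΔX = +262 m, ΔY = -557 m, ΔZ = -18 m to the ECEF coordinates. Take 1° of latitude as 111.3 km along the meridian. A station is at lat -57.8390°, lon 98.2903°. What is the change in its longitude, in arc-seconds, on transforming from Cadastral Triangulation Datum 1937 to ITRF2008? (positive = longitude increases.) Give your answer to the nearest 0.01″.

Δλ = -10.87″

sin φ = -0.846556, cos φ = 0.532300, sin λ = 0.989550, cos λ = -0.144189.
East component: ΔE = −sin λ·ΔX + cos λ·ΔY = −(0.989550)(262) + (-0.144189)(-557) = -178.95 m.
1° of latitude spans 111300 m; at latitude φ, 1° of longitude spans that × cos φ = 59245.0 m, so Δλ = -178.95 / 59245.0 × 3600 = -10.874″.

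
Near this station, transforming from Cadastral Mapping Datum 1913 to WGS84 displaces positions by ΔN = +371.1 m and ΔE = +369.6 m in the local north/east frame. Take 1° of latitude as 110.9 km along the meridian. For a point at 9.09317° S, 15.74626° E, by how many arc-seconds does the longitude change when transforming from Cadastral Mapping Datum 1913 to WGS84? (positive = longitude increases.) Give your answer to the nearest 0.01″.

Δλ = 12.15″

At latitude -9.09317°, cos φ = 0.987433.
1° of longitude at this latitude = 110.9 × cos φ = 109.51 km, so Δλ = 369.6 / 109506.3 = 0.0033751° = 12.151″.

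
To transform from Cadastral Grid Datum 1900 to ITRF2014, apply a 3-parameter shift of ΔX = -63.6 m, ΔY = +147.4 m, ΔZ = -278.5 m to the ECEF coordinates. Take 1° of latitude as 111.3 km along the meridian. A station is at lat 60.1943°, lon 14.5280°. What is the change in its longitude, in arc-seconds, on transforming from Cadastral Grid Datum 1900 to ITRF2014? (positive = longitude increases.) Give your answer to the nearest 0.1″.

Δλ = 10.3″

sin φ = 0.867716, cos φ = 0.497060, sin λ = 0.250853, cos λ = 0.968025.
East component: ΔE = −sin λ·ΔX + cos λ·ΔY = −(0.250853)(-63.6) + (0.968025)(147.4) = 158.64 m.
1° of latitude spans 111300 m; at latitude φ, 1° of longitude spans that × cos φ = 55322.8 m, so Δλ = 158.64 / 55322.8 × 3600 = 10.323″.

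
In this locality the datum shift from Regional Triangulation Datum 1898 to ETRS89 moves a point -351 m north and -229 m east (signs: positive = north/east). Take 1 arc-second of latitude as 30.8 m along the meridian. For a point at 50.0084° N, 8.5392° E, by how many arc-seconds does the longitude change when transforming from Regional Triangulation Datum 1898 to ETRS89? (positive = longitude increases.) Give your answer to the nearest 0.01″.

Δλ = -11.57″

At latitude 50.0084°, cos φ = 0.642675.
1″ of longitude at this latitude = 30.80 × cos φ = 19.7944 m, so Δλ = -229.0 / 19.7944 = -11.569″.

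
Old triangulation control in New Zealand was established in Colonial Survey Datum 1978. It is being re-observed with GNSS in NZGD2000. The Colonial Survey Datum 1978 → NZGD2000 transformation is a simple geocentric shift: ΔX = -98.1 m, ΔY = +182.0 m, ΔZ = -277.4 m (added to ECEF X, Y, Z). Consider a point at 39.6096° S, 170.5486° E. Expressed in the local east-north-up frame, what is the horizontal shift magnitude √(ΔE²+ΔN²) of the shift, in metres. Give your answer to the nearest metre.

At φ = -39.6096°, λ = 170.5486°: sin φ = -0.637553, cos φ = 0.770406, sin λ = 0.164211, cos λ = -0.986425.
ΔE = −sin λ·ΔX + cos λ·ΔY = −(0.164211)·(-98.1) + (-0.986425)·(182.0) = -163.42 m.
ΔN = −sin φ cos λ·ΔX − sin φ sin λ·ΔY + cos φ·ΔZ = −(-0.637553)(-0.986425)(-98.1) − (-0.637553)(0.164211)(182.0) + (0.770406)(-277.4) = -132.96 m.
Horizontal magnitude = √(ΔE² + ΔN²) = √((-163.42)² + (-132.96)²) = 210.68 m.

211 m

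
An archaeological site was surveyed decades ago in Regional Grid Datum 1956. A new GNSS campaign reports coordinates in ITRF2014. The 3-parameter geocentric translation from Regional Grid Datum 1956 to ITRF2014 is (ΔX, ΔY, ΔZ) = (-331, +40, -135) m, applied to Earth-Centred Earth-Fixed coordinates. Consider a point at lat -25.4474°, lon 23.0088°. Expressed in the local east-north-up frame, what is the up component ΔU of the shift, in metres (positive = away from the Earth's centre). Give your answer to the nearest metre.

At φ = -25.4474°, λ = 23.0088°: sin φ = -0.429682, cos φ = 0.902980, sin λ = 0.390873, cos λ = 0.920445.
ΔU = cos φ cos λ·ΔX + cos φ sin λ·ΔY + sin φ·ΔZ = (0.902980)(0.920445)(-331) + (0.902980)(0.390873)(40) + (-0.429682)(-135) = -202.98 m.

ΔU = -203 m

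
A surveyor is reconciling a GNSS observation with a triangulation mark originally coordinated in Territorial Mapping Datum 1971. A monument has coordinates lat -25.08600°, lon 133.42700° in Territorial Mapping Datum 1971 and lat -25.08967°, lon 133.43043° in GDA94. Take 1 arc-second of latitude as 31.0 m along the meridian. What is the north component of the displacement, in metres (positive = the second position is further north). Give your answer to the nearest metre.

Δφ = -25.08967° − -25.08600° = -0.00367°; Δλ = 133.43043° − 133.42700° = +0.00343°.
1° of latitude = 3600 × 31.00 = 111600 m.
ΔN = Δφ × 111600 = -409.6 m; ΔE = Δλ × 111600 × cos(-25.08600°) = +0.00343 × 111600 × 0.905672 = 346.7 m.

ΔN = -410 m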